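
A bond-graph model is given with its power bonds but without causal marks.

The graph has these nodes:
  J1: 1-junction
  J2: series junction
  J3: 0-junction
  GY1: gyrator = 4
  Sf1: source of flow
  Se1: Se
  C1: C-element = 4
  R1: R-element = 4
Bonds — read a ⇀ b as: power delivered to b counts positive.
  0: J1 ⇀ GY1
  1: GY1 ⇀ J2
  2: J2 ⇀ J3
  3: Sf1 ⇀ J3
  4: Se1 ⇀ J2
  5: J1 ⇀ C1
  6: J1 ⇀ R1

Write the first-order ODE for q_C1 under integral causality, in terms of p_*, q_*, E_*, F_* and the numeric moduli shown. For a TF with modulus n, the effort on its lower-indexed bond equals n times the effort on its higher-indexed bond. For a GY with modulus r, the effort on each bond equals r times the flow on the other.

dq_C1/dt = F_Sf1 - q_C1/16

β3 |Sf1  (Sf1: flow source, stroke at near end)
β4 |J2  (Se1: effort source, stroke at far end)
β2 |J3  (J3 needs exactly one e-in)
β1 |J2  (1-jn J2 has f-setter on 2)
β0 |J1  (through GY1, causality inverts; strokes same side of GY1)
β5 |J1  (C1: C, integral causality)
β6 |R1  (only one flow-in slot at J1)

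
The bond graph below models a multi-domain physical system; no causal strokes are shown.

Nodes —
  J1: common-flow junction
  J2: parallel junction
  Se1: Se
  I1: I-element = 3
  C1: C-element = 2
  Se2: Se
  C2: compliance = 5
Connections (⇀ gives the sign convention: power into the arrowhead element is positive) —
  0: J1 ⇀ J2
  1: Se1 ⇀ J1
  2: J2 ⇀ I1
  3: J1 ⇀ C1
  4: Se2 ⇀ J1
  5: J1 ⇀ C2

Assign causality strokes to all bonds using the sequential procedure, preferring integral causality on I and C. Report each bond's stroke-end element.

bond 0 stroke→J2
bond 1 stroke→J1
bond 2 stroke→I1
bond 3 stroke→J1
bond 4 stroke→J1
bond 5 stroke→J1

β1 stroke→J1  (Se1 (Se) sets effort on bond)
β4 stroke→J1  (Se2 (Se) sets effort on bond)
β2 stroke→I1  (I1 integral (f out))
β0 stroke→J2  (J2 needs exactly one e-in)
β3 stroke→J1  (J1: bond 0 brought flow, rest push out)
β5 stroke→J1  (J1: bond 0 brought flow, rest push out)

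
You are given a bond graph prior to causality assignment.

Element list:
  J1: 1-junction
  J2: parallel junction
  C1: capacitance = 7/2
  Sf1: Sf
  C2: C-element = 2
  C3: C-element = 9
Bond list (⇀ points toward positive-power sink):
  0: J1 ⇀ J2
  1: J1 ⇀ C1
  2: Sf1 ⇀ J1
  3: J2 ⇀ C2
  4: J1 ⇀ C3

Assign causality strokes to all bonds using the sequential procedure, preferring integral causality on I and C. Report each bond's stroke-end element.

bond 0 stroke→J1
bond 1 stroke→J1
bond 2 stroke→Sf1
bond 3 stroke→J2
bond 4 stroke→J1

#2 stroke→Sf1  (source Sf1 imposes f)
#0 stroke→J1  (J1: bond 2 brought flow, rest push out)
#1 stroke→J1  (1-jn J1 has f-setter on 2)
#4 stroke→J1  (J1 flow already set via bond 2)
#3 stroke→J2  (closing 0-jn rule on J2)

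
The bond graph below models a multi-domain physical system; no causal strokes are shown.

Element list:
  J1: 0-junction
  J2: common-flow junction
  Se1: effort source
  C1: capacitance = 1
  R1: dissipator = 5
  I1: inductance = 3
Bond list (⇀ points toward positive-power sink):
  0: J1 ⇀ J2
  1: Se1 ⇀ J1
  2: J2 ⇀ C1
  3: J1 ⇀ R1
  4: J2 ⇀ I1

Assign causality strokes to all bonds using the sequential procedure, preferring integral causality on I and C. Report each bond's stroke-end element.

b1 |J1  (Se1: effort source, stroke at far end)
b0 |J2  (common-e at J1 fixed by 1)
b3 |R1  (common-e at J1 fixed by 1)
b2 |J2  (prefer integral on C1)
b4 |I1  (only one flow-in slot at J2)

bond 0 →J2
bond 1 →J1
bond 2 →J2
bond 3 →R1
bond 4 →I1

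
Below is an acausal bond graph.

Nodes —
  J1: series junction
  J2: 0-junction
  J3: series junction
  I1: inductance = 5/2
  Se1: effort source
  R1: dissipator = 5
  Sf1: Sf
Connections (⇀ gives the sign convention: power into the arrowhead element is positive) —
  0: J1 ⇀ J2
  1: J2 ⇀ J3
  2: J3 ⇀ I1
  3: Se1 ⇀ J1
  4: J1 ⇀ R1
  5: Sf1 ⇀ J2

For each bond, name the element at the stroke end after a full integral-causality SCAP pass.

bond 3 stroke→J1  (Se1 (Se) sets effort on bond)
bond 5 stroke→Sf1  (Sf1 (Sf) sets flow on bond)
bond 2 stroke→I1  (I1 integral (f out))
bond 1 stroke→J3  (common-f at J3 fixed by 2)
bond 0 stroke→J2  (J2 needs exactly one e-in)
bond 4 stroke→J1  (J1: bond 0 brought flow, rest push out)

bond 0 |J2
bond 1 |J3
bond 2 |I1
bond 3 |J1
bond 4 |J1
bond 5 |Sf1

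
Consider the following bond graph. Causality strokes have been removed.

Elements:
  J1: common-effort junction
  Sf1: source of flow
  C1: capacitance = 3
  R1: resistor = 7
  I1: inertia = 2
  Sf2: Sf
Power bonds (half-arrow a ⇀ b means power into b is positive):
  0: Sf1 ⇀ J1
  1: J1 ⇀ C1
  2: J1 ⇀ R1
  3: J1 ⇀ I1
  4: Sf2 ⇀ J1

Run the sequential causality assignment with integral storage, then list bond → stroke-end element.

bond 0 stroke at Sf1  (Sf1: flow source, stroke at near end)
bond 4 stroke at Sf2  (Sf2 fixes flow; stroke at Sf2)
bond 1 stroke at J1  (prefer integral on C1)
bond 2 stroke at R1  (J1 effort already set via bond 1)
bond 3 stroke at I1  (J1 effort already set via bond 1)

#0 stroke→Sf1
#1 stroke→J1
#2 stroke→R1
#3 stroke→I1
#4 stroke→Sf2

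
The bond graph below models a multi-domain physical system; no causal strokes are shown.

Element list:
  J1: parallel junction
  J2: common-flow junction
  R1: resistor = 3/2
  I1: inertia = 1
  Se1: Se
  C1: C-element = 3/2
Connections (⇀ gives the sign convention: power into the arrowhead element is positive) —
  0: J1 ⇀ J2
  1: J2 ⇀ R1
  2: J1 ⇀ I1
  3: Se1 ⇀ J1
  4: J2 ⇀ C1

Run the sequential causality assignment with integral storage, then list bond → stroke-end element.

#0 →J2
#1 →R1
#2 →I1
#3 →J1
#4 →J2

β3 |J1  (source Se1 imposes e)
β0 |J2  (J1: bond 3 brought effort, rest push out)
β2 |I1  (J1: bond 3 brought effort, rest push out)
β4 |J2  (C1 integral (e out))
β1 |R1  (J2 needs exactly one f-in)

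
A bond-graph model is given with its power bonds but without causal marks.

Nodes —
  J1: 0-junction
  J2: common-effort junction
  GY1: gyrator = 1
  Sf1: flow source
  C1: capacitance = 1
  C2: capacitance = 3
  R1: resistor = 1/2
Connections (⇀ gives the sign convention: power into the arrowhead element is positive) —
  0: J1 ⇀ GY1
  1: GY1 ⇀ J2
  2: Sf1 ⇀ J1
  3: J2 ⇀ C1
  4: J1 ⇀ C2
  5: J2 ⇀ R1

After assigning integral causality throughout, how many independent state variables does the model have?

2  (C1, C2 all integral)

bond 2 stroke at Sf1  (Sf1 (Sf) sets flow on bond)
bond 3 stroke at J2  (C1: C, integral causality)
bond 1 stroke at GY1  (J2 effort already set via bond 3)
bond 5 stroke at R1  (J2 effort already set via bond 3)
bond 0 stroke at GY1  (GY1: gyrator matches bond 1)
bond 4 stroke at J1  (J1: last free bond brings effort in)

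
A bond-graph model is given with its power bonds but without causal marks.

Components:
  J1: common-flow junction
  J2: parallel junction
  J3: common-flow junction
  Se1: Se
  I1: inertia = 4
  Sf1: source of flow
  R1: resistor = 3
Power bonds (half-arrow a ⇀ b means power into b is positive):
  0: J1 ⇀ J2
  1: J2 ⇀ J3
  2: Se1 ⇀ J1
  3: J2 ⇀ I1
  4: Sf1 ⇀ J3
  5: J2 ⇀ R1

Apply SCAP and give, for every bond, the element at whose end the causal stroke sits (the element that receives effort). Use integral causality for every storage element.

b0 stroke at J2
b1 stroke at J3
b2 stroke at J1
b3 stroke at I1
b4 stroke at Sf1
b5 stroke at R1

#2 stroke at J1  (source Se1 imposes e)
#4 stroke at Sf1  (Sf1 (Sf) sets flow on bond)
#0 stroke at J2  (only one flow-in slot at J1)
#1 stroke at J3  (J2 effort already set via bond 0)
#3 stroke at I1  (common-e at J2 fixed by 0)
#5 stroke at R1  (J2 effort already set via bond 0)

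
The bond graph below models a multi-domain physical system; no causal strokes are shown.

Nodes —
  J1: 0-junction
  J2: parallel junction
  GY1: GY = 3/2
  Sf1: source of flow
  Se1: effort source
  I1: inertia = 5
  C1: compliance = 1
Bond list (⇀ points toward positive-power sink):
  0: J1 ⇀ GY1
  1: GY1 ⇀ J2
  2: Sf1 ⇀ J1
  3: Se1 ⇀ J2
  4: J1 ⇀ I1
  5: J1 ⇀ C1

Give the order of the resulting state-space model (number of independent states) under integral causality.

β2 stroke→Sf1  (source Sf1 imposes f)
β3 stroke→J2  (Se1: effort source, stroke at far end)
β1 stroke→GY1  (0-jn J2 has e-setter on 3)
β0 stroke→GY1  (GY1 both-in/both-out from 1)
β4 stroke→I1  (I1 outputs flow p/I1)
β5 stroke→J1  (only one effort-in slot at J1)

2  (C1, I1 all integral)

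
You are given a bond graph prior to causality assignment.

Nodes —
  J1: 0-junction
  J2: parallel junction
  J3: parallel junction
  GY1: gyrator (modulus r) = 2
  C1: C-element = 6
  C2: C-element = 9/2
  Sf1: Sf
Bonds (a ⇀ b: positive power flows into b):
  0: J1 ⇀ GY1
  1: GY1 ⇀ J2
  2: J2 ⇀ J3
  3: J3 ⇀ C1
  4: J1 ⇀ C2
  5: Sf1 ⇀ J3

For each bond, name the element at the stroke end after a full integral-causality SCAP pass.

bond 0 stroke at GY1
bond 1 stroke at GY1
bond 2 stroke at J2
bond 3 stroke at J3
bond 4 stroke at J1
bond 5 stroke at Sf1

β5 stroke at Sf1  (Sf1: flow source, stroke at near end)
β3 stroke at J3  (C1 outputs effort q/C1)
β2 stroke at J2  (J3: bond 3 brought effort, rest push out)
β1 stroke at GY1  (common-e at J2 fixed by 2)
β0 stroke at GY1  (through GY1, causality inverts; strokes same side of GY1)
β4 stroke at J1  (only one effort-in slot at J1)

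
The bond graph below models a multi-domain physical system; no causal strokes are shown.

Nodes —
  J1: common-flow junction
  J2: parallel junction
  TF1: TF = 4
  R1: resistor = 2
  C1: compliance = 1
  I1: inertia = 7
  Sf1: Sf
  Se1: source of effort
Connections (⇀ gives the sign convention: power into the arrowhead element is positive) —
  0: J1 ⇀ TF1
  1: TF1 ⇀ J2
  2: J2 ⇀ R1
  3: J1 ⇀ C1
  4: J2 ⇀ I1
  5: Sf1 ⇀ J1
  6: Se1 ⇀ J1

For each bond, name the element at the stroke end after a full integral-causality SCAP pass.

bond 5 →Sf1  (Sf1: flow source, stroke at near end)
bond 6 →J1  (Se1: effort source, stroke at far end)
bond 0 →J1  (1-jn J1 has f-setter on 5)
bond 3 →J1  (J1 flow already set via bond 5)
bond 1 →TF1  (through TF1, causality passes straight; one stroke at TF1)
bond 4 →I1  (I1 outputs flow p/I1)
bond 2 →J2  (J2: last free bond brings effort in)

b0 |J1
b1 |TF1
b2 |J2
b3 |J1
b4 |I1
b5 |Sf1
b6 |J1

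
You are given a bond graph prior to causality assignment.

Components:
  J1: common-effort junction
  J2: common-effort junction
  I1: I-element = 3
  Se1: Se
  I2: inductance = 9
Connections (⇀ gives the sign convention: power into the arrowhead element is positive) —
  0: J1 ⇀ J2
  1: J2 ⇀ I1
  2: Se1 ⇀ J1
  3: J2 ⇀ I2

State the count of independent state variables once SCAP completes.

2  (I1, I2 all integral)

β2 stroke at J1  (Se1 (Se) sets effort on bond)
β0 stroke at J2  (J1: bond 2 brought effort, rest push out)
β1 stroke at I1  (J2: bond 0 brought effort, rest push out)
β3 stroke at I2  (J2 effort already set via bond 0)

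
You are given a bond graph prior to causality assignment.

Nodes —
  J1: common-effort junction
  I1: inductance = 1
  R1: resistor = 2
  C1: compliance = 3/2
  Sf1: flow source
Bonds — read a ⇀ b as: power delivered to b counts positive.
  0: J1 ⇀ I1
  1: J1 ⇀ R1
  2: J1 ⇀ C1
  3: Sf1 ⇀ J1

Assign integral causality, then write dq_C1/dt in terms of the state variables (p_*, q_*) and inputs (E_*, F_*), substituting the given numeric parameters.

β3 stroke at Sf1  (source Sf1 imposes f)
β0 stroke at I1  (prefer integral on I1)
β2 stroke at J1  (C1 integral (e out))
β1 stroke at R1  (0-jn J1 has e-setter on 2)

dq_C1/dt = F_Sf1 - p_I1 - q_C1/3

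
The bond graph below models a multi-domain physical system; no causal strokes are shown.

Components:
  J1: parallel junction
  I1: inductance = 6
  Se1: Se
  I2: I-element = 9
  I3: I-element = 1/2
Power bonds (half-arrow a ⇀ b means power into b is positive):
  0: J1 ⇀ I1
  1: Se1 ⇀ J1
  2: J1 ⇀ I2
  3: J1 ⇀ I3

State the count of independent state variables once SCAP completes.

3  (I1, I2, I3 all integral)

#1 |J1  (Se1 fixes effort; stroke away)
#0 |I1  (common-e at J1 fixed by 1)
#2 |I2  (J1 effort already set via bond 1)
#3 |I3  (common-e at J1 fixed by 1)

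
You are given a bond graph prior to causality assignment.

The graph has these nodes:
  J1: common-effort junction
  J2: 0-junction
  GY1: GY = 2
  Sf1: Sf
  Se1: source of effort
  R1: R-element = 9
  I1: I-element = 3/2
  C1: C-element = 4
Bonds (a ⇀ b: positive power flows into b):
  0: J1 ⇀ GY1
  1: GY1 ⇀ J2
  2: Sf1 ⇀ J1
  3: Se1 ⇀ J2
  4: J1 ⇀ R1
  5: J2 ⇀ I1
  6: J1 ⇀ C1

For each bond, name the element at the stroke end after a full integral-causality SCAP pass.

β2 |Sf1  (Sf1 fixes flow; stroke at Sf1)
β3 |J2  (Se1: effort source, stroke at far end)
β1 |GY1  (0-jn J2 has e-setter on 3)
β5 |I1  (J2: bond 3 brought effort, rest push out)
β0 |GY1  (GY1: gyrator matches bond 1)
β6 |J1  (prefer integral on C1)
β4 |R1  (0-jn J1 has e-setter on 6)

#0 stroke→GY1
#1 stroke→GY1
#2 stroke→Sf1
#3 stroke→J2
#4 stroke→R1
#5 stroke→I1
#6 stroke→J1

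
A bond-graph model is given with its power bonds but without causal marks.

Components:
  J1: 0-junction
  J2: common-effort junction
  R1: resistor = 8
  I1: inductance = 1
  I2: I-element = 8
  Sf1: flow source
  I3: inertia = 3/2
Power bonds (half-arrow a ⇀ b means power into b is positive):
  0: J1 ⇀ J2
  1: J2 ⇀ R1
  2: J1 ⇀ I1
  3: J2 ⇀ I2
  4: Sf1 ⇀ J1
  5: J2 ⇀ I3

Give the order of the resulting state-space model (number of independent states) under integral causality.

3  (I1, I2, I3 all integral)

#4 →Sf1  (Sf1 fixes flow; stroke at Sf1)
#2 →I1  (I1 integral (f out))
#0 →J1  (closing 0-jn rule on J1)
#3 →I2  (prefer integral on I2)
#5 →I3  (I3: I, integral causality)
#1 →J2  (only one effort-in slot at J2)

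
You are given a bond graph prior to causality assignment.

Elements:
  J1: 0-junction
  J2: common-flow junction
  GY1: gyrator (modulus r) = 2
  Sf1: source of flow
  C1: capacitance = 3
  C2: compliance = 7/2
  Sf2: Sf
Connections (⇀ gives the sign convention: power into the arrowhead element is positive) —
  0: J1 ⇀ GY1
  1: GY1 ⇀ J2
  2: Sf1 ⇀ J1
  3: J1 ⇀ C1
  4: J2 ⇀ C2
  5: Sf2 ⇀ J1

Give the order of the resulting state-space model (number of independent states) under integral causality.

2  (C1, C2 all integral)

b2 →Sf1  (Sf1 fixes flow; stroke at Sf1)
b5 →Sf2  (Sf2 fixes flow; stroke at Sf2)
b3 →J1  (C1 integral (e out))
b0 →GY1  (J1: bond 3 brought effort, rest push out)
b1 →GY1  (through GY1, causality inverts; strokes same side of GY1)
b4 →J2  (J2 flow already set via bond 1)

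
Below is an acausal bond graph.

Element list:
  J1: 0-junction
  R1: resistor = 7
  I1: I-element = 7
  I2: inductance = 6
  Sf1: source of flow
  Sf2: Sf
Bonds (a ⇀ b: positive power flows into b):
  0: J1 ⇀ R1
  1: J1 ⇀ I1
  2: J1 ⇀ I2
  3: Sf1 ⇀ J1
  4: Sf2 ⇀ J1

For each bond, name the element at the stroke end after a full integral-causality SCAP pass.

#3 stroke→Sf1  (Sf1: flow source, stroke at near end)
#4 stroke→Sf2  (Sf2: flow source, stroke at near end)
#1 stroke→I1  (I1: I, integral causality)
#2 stroke→I2  (I2: I, integral causality)
#0 stroke→J1  (closing 0-jn rule on J1)

b0 →J1
b1 →I1
b2 →I2
b3 →Sf1
b4 →Sf2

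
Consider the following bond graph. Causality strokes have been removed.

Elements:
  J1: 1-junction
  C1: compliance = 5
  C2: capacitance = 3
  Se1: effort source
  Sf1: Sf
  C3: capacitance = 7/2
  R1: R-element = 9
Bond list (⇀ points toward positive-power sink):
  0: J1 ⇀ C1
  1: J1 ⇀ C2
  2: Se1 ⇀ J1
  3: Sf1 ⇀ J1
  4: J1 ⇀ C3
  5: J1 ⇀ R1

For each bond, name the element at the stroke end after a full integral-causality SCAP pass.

bond 2 →J1  (source Se1 imposes e)
bond 3 →Sf1  (Sf1 fixes flow; stroke at Sf1)
bond 0 →J1  (J1 flow already set via bond 3)
bond 1 →J1  (1-jn J1 has f-setter on 3)
bond 4 →J1  (common-f at J1 fixed by 3)
bond 5 →J1  (1-jn J1 has f-setter on 3)

b0 |J1
b1 |J1
b2 |J1
b3 |Sf1
b4 |J1
b5 |J1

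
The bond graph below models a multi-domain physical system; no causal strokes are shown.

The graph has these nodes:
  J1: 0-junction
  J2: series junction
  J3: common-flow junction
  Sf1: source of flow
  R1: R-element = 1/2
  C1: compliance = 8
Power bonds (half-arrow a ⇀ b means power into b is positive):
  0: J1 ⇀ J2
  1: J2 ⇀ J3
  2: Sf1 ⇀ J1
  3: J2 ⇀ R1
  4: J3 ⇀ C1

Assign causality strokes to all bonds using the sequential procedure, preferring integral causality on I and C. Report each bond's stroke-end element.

β2 stroke at Sf1  (Sf1 fixes flow; stroke at Sf1)
β0 stroke at J1  (only one effort-in slot at J1)
β1 stroke at J2  (1-jn J2 has f-setter on 0)
β3 stroke at J2  (common-f at J2 fixed by 0)
β4 stroke at J3  (J3: bond 1 brought flow, rest push out)

β0 |J1
β1 |J2
β2 |Sf1
β3 |J2
β4 |J3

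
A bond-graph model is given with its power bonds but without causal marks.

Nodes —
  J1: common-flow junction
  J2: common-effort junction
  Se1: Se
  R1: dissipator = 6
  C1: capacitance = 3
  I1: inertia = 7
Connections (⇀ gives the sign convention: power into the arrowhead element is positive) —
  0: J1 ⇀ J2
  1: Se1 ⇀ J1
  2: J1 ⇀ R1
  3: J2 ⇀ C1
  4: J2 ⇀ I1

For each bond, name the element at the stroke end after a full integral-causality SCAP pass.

β0 →J1
β1 →J1
β2 →R1
β3 →J2
β4 →I1

bond 1 →J1  (Se1 (Se) sets effort on bond)
bond 3 →J2  (C1 integral (e out))
bond 0 →J1  (J2 effort already set via bond 3)
bond 4 →I1  (J2: bond 3 brought effort, rest push out)
bond 2 →R1  (J1 needs exactly one f-in)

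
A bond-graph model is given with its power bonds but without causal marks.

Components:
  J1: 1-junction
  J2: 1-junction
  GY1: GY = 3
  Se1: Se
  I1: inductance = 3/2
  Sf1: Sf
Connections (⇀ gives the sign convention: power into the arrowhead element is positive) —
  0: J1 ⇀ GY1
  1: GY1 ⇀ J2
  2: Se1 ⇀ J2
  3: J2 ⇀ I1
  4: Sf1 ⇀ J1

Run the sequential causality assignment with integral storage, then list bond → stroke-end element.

b2 →J2  (Se1 (Se) sets effort on bond)
b4 →Sf1  (Sf1 (Sf) sets flow on bond)
b0 →J1  (1-jn J1 has f-setter on 4)
b1 →J2  (GY1 both-in/both-out from 0)
b3 →I1  (only one flow-in slot at J2)

bond 0 stroke at J1
bond 1 stroke at J2
bond 2 stroke at J2
bond 3 stroke at I1
bond 4 stroke at Sf1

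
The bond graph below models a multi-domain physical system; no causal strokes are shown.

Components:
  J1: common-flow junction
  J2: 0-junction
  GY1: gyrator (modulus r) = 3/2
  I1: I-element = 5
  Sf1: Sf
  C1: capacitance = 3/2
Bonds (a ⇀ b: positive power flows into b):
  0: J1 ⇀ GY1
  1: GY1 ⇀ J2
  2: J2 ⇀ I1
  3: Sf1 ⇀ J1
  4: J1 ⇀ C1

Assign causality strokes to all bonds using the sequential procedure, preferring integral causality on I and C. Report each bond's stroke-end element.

bond 0 |J1
bond 1 |J2
bond 2 |I1
bond 3 |Sf1
bond 4 |J1

β3 stroke at Sf1  (Sf1: flow source, stroke at near end)
β0 stroke at J1  (common-f at J1 fixed by 3)
β4 stroke at J1  (common-f at J1 fixed by 3)
β1 stroke at J2  (through GY1, causality inverts; strokes same side of GY1)
β2 stroke at I1  (common-e at J2 fixed by 1)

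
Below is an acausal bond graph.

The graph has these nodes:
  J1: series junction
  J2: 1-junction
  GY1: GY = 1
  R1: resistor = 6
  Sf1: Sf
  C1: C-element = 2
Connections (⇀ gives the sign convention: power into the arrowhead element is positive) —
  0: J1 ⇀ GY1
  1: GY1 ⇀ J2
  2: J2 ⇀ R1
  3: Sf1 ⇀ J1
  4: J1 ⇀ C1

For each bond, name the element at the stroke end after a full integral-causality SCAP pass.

b3 stroke→Sf1  (Sf1 fixes flow; stroke at Sf1)
b0 stroke→J1  (1-jn J1 has f-setter on 3)
b4 stroke→J1  (J1: bond 3 brought flow, rest push out)
b1 stroke→J2  (GY1 both-in/both-out from 0)
b2 stroke→R1  (J2: last free bond brings flow in)

β0 stroke→J1
β1 stroke→J2
β2 stroke→R1
β3 stroke→Sf1
β4 stroke→J1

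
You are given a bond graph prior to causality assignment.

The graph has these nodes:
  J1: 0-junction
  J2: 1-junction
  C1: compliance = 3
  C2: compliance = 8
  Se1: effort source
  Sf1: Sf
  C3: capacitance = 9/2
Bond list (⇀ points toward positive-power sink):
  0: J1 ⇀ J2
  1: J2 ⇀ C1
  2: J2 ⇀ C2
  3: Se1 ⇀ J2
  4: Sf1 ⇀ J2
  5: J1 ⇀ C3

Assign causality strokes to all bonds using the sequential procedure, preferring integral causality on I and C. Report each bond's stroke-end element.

bond 3 |J2  (Se1 (Se) sets effort on bond)
bond 4 |Sf1  (Sf1: flow source, stroke at near end)
bond 0 |J2  (J2 flow already set via bond 4)
bond 1 |J2  (common-f at J2 fixed by 4)
bond 2 |J2  (J2: bond 4 brought flow, rest push out)
bond 5 |J1  (only one effort-in slot at J1)

b0 stroke→J2
b1 stroke→J2
b2 stroke→J2
b3 stroke→J2
b4 stroke→Sf1
b5 stroke→J1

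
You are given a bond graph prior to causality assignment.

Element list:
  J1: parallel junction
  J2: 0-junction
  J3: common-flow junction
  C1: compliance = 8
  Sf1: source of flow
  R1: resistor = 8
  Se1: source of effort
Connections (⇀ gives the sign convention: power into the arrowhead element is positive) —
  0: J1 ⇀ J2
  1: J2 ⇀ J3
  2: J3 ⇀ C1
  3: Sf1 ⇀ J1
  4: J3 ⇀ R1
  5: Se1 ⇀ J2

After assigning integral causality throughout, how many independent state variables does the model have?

β3 stroke→Sf1  (Sf1: flow source, stroke at near end)
β5 stroke→J2  (Se1 fixes effort; stroke away)
β0 stroke→J1  (only one effort-in slot at J1)
β1 stroke→J3  (0-jn J2 has e-setter on 5)
β2 stroke→J3  (C1 integral (e out))
β4 stroke→R1  (J3: last free bond brings flow in)

1  (C1 all integral)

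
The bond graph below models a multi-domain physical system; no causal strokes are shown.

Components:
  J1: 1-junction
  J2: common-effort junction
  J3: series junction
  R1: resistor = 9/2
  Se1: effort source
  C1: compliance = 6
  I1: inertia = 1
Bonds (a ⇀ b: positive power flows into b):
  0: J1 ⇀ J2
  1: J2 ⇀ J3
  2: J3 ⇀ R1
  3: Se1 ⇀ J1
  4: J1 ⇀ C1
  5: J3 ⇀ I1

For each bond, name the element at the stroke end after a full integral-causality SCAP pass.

#0 stroke at J2
#1 stroke at J3
#2 stroke at J3
#3 stroke at J1
#4 stroke at J1
#5 stroke at I1

β3 stroke→J1  (Se1 fixes effort; stroke away)
β4 stroke→J1  (C1 outputs effort q/C1)
β0 stroke→J2  (J1: last free bond brings flow in)
β1 stroke→J3  (J2 effort already set via bond 0)
β5 stroke→I1  (I1: I, integral causality)
β2 stroke→J3  (1-jn J3 has f-setter on 5)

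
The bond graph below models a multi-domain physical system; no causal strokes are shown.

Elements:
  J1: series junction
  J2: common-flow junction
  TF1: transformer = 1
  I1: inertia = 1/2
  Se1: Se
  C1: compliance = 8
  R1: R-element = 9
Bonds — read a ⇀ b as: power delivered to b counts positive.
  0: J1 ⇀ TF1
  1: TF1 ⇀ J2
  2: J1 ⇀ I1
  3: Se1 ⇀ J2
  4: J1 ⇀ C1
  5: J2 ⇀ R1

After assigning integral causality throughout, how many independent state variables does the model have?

2  (C1, I1 all integral)

#3 stroke at J2  (Se1: effort source, stroke at far end)
#2 stroke at I1  (I1 integral (f out))
#0 stroke at J1  (1-jn J1 has f-setter on 2)
#4 stroke at J1  (J1 flow already set via bond 2)
#1 stroke at TF1  (through TF1, causality passes straight; one stroke at TF1)
#5 stroke at J2  (J2: bond 1 brought flow, rest push out)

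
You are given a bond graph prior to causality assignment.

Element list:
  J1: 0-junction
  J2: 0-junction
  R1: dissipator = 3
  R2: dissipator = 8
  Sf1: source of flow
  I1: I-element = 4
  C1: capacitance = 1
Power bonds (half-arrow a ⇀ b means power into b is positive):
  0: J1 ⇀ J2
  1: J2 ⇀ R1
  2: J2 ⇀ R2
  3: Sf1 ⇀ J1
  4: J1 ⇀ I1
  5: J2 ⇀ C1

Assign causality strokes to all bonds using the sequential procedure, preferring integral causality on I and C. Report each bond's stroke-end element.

bond 0 stroke at J1
bond 1 stroke at R1
bond 2 stroke at R2
bond 3 stroke at Sf1
bond 4 stroke at I1
bond 5 stroke at J2

b3 |Sf1  (Sf1 fixes flow; stroke at Sf1)
b4 |I1  (prefer integral on I1)
b0 |J1  (J1 needs exactly one e-in)
b5 |J2  (C1 integral (e out))
b1 |R1  (0-jn J2 has e-setter on 5)
b2 |R2  (common-e at J2 fixed by 5)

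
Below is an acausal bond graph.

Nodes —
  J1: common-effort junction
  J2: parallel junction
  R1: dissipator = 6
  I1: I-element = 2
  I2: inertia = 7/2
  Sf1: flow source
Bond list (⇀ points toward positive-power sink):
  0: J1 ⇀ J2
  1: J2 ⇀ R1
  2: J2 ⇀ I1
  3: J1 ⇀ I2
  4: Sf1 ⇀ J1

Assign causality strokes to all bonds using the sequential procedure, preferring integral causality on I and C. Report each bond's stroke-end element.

bond 0 stroke→J1
bond 1 stroke→J2
bond 2 stroke→I1
bond 3 stroke→I2
bond 4 stroke→Sf1

bond 4 →Sf1  (Sf1 fixes flow; stroke at Sf1)
bond 2 →I1  (I1 outputs flow p/I1)
bond 3 →I2  (I2 outputs flow p/I2)
bond 0 →J1  (J1: last free bond brings effort in)
bond 1 →J2  (J2 needs exactly one e-in)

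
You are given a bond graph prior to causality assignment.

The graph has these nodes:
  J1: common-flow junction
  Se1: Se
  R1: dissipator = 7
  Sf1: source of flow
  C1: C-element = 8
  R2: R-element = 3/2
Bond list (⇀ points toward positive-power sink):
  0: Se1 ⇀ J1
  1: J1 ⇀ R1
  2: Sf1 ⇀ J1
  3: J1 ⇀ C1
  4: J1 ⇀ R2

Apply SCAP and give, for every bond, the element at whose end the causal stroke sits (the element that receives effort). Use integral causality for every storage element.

bond 0 stroke→J1  (Se1 fixes effort; stroke away)
bond 2 stroke→Sf1  (Sf1: flow source, stroke at near end)
bond 1 stroke→J1  (1-jn J1 has f-setter on 2)
bond 3 stroke→J1  (common-f at J1 fixed by 2)
bond 4 stroke→J1  (1-jn J1 has f-setter on 2)

b0 →J1
b1 →J1
b2 →Sf1
b3 →J1
b4 →J1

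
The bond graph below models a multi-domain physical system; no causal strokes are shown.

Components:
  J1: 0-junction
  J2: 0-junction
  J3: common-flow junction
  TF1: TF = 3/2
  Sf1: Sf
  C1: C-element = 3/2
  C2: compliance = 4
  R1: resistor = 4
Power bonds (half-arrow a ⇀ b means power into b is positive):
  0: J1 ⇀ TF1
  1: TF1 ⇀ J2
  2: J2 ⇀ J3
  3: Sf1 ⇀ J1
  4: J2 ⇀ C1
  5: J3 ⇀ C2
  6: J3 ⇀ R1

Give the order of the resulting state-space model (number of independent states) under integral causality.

2  (C1, C2 all integral)

b3 |Sf1  (Sf1 (Sf) sets flow on bond)
b0 |J1  (only one effort-in slot at J1)
b1 |TF1  (TF1 one-in-one-out from 0)
b4 |J2  (C1 outputs effort q/C1)
b2 |J3  (common-e at J2 fixed by 4)
b5 |J3  (C2 integral (e out))
b6 |R1  (J3 needs exactly one f-in)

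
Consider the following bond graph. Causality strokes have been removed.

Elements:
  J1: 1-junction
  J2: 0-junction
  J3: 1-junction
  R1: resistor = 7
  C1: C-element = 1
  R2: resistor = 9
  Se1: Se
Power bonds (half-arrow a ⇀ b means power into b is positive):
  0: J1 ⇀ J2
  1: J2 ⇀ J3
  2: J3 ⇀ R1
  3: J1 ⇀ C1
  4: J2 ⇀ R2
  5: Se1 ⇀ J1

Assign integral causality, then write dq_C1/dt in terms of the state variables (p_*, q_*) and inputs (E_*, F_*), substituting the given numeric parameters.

dq_C1/dt = 16*E_Se1/63 - 16*q_C1/63

b5 stroke at J1  (Se1 fixes effort; stroke away)
b3 stroke at J1  (C1 integral (e out))
b0 stroke at J2  (only one flow-in slot at J1)
b1 stroke at J3  (0-jn J2 has e-setter on 0)
b4 stroke at R2  (J2: bond 0 brought effort, rest push out)
b2 stroke at R1  (J3 needs exactly one f-in)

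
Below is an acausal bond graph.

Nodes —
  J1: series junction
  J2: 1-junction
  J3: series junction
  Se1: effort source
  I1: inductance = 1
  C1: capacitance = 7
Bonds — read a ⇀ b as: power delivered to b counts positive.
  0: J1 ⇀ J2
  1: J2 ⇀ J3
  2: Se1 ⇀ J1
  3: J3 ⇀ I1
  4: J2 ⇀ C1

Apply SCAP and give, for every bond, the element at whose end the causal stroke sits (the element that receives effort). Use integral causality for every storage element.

#2 stroke at J1  (Se1 fixes effort; stroke away)
#0 stroke at J2  (J1: last free bond brings flow in)
#3 stroke at I1  (prefer integral on I1)
#1 stroke at J3  (common-f at J3 fixed by 3)
#4 stroke at J2  (J2 flow already set via bond 1)

bond 0 stroke→J2
bond 1 stroke→J3
bond 2 stroke→J1
bond 3 stroke→I1
bond 4 stroke→J2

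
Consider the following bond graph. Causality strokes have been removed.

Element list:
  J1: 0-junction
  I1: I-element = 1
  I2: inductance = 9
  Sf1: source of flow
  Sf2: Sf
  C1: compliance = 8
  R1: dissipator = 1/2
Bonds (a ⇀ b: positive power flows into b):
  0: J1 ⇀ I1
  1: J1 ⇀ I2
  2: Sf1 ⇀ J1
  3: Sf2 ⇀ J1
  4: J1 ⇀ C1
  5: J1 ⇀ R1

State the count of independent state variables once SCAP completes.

bond 2 stroke→Sf1  (source Sf1 imposes f)
bond 3 stroke→Sf2  (Sf2: flow source, stroke at near end)
bond 0 stroke→I1  (I1: I, integral causality)
bond 1 stroke→I2  (I2 integral (f out))
bond 4 stroke→J1  (C1 outputs effort q/C1)
bond 5 stroke→R1  (common-e at J1 fixed by 4)

3  (C1, I1, I2 all integral)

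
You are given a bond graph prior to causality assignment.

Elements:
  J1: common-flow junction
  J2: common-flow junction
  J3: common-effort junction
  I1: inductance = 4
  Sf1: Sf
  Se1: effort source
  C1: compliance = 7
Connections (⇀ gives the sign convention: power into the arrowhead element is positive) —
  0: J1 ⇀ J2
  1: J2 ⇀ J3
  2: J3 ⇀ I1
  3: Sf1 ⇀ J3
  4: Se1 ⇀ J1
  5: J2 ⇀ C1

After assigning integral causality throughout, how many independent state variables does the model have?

2  (C1, I1 all integral)

bond 3 stroke at Sf1  (Sf1 fixes flow; stroke at Sf1)
bond 4 stroke at J1  (Se1 fixes effort; stroke away)
bond 0 stroke at J2  (closing 1-jn rule on J1)
bond 2 stroke at I1  (I1 outputs flow p/I1)
bond 1 stroke at J3  (closing 0-jn rule on J3)
bond 5 stroke at J2  (1-jn J2 has f-setter on 1)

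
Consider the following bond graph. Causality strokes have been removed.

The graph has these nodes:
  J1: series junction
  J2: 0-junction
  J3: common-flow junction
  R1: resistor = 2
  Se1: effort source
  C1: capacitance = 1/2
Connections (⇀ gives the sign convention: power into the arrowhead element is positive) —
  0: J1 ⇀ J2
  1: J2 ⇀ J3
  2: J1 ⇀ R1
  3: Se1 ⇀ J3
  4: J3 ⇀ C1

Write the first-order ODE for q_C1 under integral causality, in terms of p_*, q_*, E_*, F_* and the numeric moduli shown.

β3 stroke at J3  (Se1 fixes effort; stroke away)
β4 stroke at J3  (C1: C, integral causality)
β1 stroke at J2  (J3 needs exactly one f-in)
β0 stroke at J1  (J2 effort already set via bond 1)
β2 stroke at R1  (J1: last free bond brings flow in)

dq_C1/dt = E_Se1/2 - q_C1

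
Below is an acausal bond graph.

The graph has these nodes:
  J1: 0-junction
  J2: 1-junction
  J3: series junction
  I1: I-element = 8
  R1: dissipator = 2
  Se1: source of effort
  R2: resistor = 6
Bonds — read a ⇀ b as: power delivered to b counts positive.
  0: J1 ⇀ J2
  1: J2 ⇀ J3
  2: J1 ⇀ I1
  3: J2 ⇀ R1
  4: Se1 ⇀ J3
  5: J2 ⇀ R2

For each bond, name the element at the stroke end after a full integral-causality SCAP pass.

bond 0 stroke at J1
bond 1 stroke at J2
bond 2 stroke at I1
bond 3 stroke at J2
bond 4 stroke at J3
bond 5 stroke at J2

b4 stroke at J3  (Se1 fixes effort; stroke away)
b1 stroke at J2  (J3 needs exactly one f-in)
b2 stroke at I1  (I1: I, integral causality)
b0 stroke at J1  (closing 0-jn rule on J1)
b3 stroke at J2  (common-f at J2 fixed by 0)
b5 stroke at J2  (J2: bond 0 brought flow, rest push out)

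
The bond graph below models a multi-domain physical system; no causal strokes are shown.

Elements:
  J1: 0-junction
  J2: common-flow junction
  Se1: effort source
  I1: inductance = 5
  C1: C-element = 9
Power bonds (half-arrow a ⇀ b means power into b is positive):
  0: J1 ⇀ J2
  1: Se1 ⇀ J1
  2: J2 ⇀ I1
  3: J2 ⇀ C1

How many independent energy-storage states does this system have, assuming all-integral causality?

2  (C1, I1 all integral)

#1 |J1  (source Se1 imposes e)
#0 |J2  (0-jn J1 has e-setter on 1)
#2 |I1  (I1: I, integral causality)
#3 |J2  (1-jn J2 has f-setter on 2)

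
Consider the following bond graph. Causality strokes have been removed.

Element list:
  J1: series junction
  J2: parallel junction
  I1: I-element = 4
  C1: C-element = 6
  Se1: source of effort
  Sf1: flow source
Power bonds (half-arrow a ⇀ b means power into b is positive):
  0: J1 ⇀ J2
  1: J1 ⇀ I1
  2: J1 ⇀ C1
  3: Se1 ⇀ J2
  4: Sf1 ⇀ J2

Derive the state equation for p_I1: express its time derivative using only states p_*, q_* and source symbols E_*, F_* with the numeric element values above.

dp_I1/dt = -E_Se1 - q_C1/6

β3 |J2  (Se1: effort source, stroke at far end)
β4 |Sf1  (source Sf1 imposes f)
β0 |J1  (0-jn J2 has e-setter on 3)
β1 |I1  (I1: I, integral causality)
β2 |J1  (common-f at J1 fixed by 1)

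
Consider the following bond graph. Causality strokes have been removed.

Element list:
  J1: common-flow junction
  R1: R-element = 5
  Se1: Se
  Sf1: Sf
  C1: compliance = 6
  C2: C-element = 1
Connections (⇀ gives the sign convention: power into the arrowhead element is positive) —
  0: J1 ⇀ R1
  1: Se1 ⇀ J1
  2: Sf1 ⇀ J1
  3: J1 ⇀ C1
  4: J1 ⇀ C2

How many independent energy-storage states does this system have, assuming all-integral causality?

#1 stroke at J1  (Se1 (Se) sets effort on bond)
#2 stroke at Sf1  (Sf1 (Sf) sets flow on bond)
#0 stroke at J1  (J1 flow already set via bond 2)
#3 stroke at J1  (J1: bond 2 brought flow, rest push out)
#4 stroke at J1  (J1: bond 2 brought flow, rest push out)

2  (C1, C2 all integral)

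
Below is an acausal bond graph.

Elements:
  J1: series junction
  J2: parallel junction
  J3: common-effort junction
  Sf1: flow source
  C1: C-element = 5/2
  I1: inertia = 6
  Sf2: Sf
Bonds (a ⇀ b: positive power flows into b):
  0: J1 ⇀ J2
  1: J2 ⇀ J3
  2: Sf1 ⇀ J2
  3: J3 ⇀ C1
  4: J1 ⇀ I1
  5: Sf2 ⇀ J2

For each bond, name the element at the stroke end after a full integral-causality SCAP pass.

β0 |J1
β1 |J2
β2 |Sf1
β3 |J3
β4 |I1
β5 |Sf2

b2 →Sf1  (source Sf1 imposes f)
b5 →Sf2  (Sf2 (Sf) sets flow on bond)
b3 →J3  (C1 integral (e out))
b1 →J2  (common-e at J3 fixed by 3)
b0 →J1  (J2: bond 1 brought effort, rest push out)
b4 →I1  (J1 needs exactly one f-in)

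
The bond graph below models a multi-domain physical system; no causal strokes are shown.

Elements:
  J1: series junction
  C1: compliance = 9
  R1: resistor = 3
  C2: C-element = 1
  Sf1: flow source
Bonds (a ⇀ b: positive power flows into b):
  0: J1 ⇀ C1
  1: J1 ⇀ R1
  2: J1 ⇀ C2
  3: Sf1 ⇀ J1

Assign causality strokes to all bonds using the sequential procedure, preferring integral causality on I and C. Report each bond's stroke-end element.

β3 |Sf1  (Sf1: flow source, stroke at near end)
β0 |J1  (1-jn J1 has f-setter on 3)
β1 |J1  (common-f at J1 fixed by 3)
β2 |J1  (J1 flow already set via bond 3)

bond 0 →J1
bond 1 →J1
bond 2 →J1
bond 3 →Sf1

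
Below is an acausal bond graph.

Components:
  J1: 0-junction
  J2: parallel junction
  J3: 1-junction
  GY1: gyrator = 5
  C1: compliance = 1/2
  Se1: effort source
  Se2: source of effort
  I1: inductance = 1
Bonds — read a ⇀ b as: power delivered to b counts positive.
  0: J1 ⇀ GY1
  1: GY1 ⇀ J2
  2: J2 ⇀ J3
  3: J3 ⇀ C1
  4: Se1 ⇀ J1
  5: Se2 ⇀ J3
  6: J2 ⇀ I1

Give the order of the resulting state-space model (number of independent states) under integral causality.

2  (C1, I1 all integral)

β4 stroke at J1  (Se1: effort source, stroke at far end)
β5 stroke at J3  (Se2: effort source, stroke at far end)
β0 stroke at GY1  (common-e at J1 fixed by 4)
β1 stroke at GY1  (GY GY1: same side as bond 0)
β3 stroke at J3  (C1 outputs effort q/C1)
β2 stroke at J2  (closing 1-jn rule on J3)
β6 stroke at I1  (J2 effort already set via bond 2)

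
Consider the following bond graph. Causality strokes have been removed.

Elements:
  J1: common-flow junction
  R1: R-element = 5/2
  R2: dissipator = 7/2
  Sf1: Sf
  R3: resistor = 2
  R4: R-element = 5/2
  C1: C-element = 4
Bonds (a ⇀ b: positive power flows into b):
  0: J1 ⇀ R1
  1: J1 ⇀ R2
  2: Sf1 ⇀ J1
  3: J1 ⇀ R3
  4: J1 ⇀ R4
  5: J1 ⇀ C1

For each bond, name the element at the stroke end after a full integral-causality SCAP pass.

b2 →Sf1  (Sf1 (Sf) sets flow on bond)
b0 →J1  (1-jn J1 has f-setter on 2)
b1 →J1  (common-f at J1 fixed by 2)
b3 →J1  (J1: bond 2 brought flow, rest push out)
b4 →J1  (common-f at J1 fixed by 2)
b5 →J1  (J1 flow already set via bond 2)

β0 →J1
β1 →J1
β2 →Sf1
β3 →J1
β4 →J1
β5 →J1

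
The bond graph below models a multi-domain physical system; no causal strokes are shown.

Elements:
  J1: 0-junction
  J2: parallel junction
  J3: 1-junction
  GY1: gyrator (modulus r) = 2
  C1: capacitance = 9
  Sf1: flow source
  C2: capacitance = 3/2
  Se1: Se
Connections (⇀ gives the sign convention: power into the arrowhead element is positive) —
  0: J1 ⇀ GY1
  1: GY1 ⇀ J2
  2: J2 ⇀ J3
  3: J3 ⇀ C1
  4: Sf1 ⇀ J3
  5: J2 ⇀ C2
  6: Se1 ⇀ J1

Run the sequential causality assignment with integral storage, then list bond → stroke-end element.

β0 stroke at GY1
β1 stroke at GY1
β2 stroke at J3
β3 stroke at J3
β4 stroke at Sf1
β5 stroke at J2
β6 stroke at J1

bond 4 stroke→Sf1  (Sf1 (Sf) sets flow on bond)
bond 6 stroke→J1  (Se1 (Se) sets effort on bond)
bond 0 stroke→GY1  (0-jn J1 has e-setter on 6)
bond 2 stroke→J3  (J3: bond 4 brought flow, rest push out)
bond 3 stroke→J3  (common-f at J3 fixed by 4)
bond 1 stroke→GY1  (GY GY1: same side as bond 0)
bond 5 stroke→J2  (J2: last free bond brings effort in)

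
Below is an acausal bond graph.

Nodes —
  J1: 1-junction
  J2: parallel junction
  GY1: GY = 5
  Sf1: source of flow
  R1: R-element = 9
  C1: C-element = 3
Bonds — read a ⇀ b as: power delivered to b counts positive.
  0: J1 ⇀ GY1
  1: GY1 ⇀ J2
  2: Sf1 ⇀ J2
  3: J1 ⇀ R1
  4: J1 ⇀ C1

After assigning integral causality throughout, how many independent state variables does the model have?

1  (C1 all integral)

bond 2 |Sf1  (Sf1: flow source, stroke at near end)
bond 1 |J2  (only one effort-in slot at J2)
bond 0 |J1  (GY1: gyrator matches bond 1)
bond 4 |J1  (C1: C, integral causality)
bond 3 |R1  (J1: last free bond brings flow in)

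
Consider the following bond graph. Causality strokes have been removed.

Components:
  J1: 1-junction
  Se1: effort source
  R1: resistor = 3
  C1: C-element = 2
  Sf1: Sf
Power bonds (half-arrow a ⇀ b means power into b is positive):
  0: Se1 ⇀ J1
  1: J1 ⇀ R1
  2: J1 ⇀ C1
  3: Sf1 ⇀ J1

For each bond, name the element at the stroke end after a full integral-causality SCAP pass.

b0 →J1  (Se1: effort source, stroke at far end)
b3 →Sf1  (Sf1 fixes flow; stroke at Sf1)
b1 →J1  (J1 flow already set via bond 3)
b2 →J1  (common-f at J1 fixed by 3)

bond 0 →J1
bond 1 →J1
bond 2 →J1
bond 3 →Sf1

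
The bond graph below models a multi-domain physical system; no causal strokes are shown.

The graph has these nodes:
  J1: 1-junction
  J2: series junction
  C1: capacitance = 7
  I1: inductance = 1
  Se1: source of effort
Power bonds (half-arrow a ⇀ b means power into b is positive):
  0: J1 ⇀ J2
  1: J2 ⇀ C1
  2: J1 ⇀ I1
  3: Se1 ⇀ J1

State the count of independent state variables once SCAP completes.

#3 |J1  (source Se1 imposes e)
#1 |J2  (C1 integral (e out))
#0 |J1  (J2: last free bond brings flow in)
#2 |I1  (only one flow-in slot at J1)

2  (C1, I1 all integral)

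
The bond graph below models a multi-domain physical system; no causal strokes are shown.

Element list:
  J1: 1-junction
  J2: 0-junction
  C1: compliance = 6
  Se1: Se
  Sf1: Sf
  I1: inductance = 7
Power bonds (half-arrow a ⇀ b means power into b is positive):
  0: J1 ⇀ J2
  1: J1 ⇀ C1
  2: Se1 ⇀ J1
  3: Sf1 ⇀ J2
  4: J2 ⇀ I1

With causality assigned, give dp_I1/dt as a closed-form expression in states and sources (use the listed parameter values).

dp_I1/dt = E_Se1 - q_C1/6

bond 2 |J1  (Se1 (Se) sets effort on bond)
bond 3 |Sf1  (source Sf1 imposes f)
bond 1 |J1  (prefer integral on C1)
bond 0 |J2  (J1: last free bond brings flow in)
bond 4 |I1  (J2 effort already set via bond 0)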